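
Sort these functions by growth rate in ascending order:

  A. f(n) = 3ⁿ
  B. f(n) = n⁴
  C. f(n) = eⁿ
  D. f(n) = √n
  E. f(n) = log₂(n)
E < D < B < C < A

Comparing growth rates:
E = log₂(n) is O(log n)
D = √n is O(√n)
B = n⁴ is O(n⁴)
C = eⁿ is O(eⁿ)
A = 3ⁿ is O(3ⁿ)

Therefore, the order from slowest to fastest is: E < D < B < C < A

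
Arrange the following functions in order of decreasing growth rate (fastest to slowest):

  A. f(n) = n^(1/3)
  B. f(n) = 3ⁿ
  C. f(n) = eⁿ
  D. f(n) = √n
B > C > D > A

Comparing growth rates:
B = 3ⁿ is O(3ⁿ)
C = eⁿ is O(eⁿ)
D = √n is O(√n)
A = n^(1/3) is O(n^(1/3))

Therefore, the order from fastest to slowest is: B > C > D > A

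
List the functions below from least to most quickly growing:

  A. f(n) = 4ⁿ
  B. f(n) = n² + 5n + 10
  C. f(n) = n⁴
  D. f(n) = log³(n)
D < B < C < A

Comparing growth rates:
D = log³(n) is O(log³ n)
B = n² + 5n + 10 is O(n²)
C = n⁴ is O(n⁴)
A = 4ⁿ is O(4ⁿ)

Therefore, the order from slowest to fastest is: D < B < C < A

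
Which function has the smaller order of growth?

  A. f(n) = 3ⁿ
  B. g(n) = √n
B

f(n) = 3ⁿ is O(3ⁿ), while g(n) = √n is O(√n).
Since O(√n) grows slower than O(3ⁿ), g(n) is dominated.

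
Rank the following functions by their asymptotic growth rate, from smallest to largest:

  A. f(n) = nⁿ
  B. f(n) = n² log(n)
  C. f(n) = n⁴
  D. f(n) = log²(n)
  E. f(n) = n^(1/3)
D < E < B < C < A

Comparing growth rates:
D = log²(n) is O(log² n)
E = n^(1/3) is O(n^(1/3))
B = n² log(n) is O(n² log n)
C = n⁴ is O(n⁴)
A = nⁿ is O(nⁿ)

Therefore, the order from slowest to fastest is: D < E < B < C < A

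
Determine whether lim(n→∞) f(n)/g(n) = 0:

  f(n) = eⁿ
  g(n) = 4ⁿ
True

f(n) = eⁿ is O(eⁿ), and g(n) = 4ⁿ is O(4ⁿ).
Since O(eⁿ) grows strictly slower than O(4ⁿ), f(n) = o(g(n)) is true.
This means lim(n→∞) f(n)/g(n) = 0.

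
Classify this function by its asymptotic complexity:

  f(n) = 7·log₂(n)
O(log n)

The dominant term in 7·log₂(n) is 7·log₂(n), which is Θ(log n).
Constants are absorbed, so the tightest bound is O(log n).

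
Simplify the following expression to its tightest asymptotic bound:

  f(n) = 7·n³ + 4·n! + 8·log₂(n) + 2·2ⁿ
Θ(n!)

Order the terms by growth rate: 8·log₂(n) ≺ 7·n³ ≺ 2·2ⁿ ≺ 4·n!.
The fastest-growing term 4·n! dominates as n → ∞; dropping its constant factor gives Θ(n!).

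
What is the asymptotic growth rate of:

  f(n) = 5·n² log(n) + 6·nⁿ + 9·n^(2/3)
Θ(nⁿ)

Order the terms by growth rate: 9·n^(2/3) ≺ 5·n² log(n) ≺ 6·nⁿ.
The fastest-growing term 6·nⁿ dominates as n → ∞; dropping its constant factor gives Θ(nⁿ).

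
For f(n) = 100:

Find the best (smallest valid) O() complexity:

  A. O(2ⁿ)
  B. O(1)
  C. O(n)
B

f(n) = 100 is O(1).
All listed options are valid Big-O bounds (upper bounds),
but O(1) is the tightest (smallest valid bound).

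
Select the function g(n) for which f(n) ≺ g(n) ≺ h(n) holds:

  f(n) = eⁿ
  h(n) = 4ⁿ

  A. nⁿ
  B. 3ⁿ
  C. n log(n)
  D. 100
B

We need g(n) with eⁿ = o(g(n)) and g(n) = o(4ⁿ), i.e. O(eⁿ) ≺ g ≺ O(4ⁿ).
Check each option:
  A. nⁿ — O(nⁿ) does not grow strictly slower than h(n)
  B. 3ⁿ — O(3ⁿ) is strictly between O(eⁿ) and O(4ⁿ) ✓
  C. n log(n) — O(n log n) does not grow strictly faster than f(n)
  D. 100 — O(1) does not grow strictly faster than f(n)

Only option B (3ⁿ) lies strictly between.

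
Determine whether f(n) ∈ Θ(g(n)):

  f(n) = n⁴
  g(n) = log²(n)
False

f(n) = n⁴ is O(n⁴), and g(n) = log²(n) is O(log² n).
Since they have different growth rates, f(n) = Θ(g(n)) is false.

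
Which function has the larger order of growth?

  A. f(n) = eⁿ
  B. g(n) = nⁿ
B

f(n) = eⁿ is O(eⁿ), while g(n) = nⁿ is O(nⁿ).
Since O(nⁿ) grows faster than O(eⁿ), g(n) dominates.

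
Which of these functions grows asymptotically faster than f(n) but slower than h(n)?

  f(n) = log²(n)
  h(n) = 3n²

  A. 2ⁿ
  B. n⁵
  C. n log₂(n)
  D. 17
C

We need g(n) with log²(n) = o(g(n)) and g(n) = o(3n²), i.e. O(log² n) ≺ g ≺ O(n²).
Check each option:
  A. 2ⁿ — O(2ⁿ) does not grow strictly slower than h(n)
  B. n⁵ — O(n⁵) does not grow strictly slower than h(n)
  C. n log₂(n) — O(n log n) is strictly between O(log² n) and O(n²) ✓
  D. 17 — O(1) does not grow strictly faster than f(n)

Only option C (n log₂(n)) lies strictly between.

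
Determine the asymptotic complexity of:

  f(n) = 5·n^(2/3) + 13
O(n^(2/3))

The dominant term in 5·n^(2/3) + 13 is 5·n^(2/3), which is Θ(n^(2/3)).
Lower-order terms (13) are asymptotically negligible.
Constants are absorbed, so the tightest bound is O(n^(2/3)).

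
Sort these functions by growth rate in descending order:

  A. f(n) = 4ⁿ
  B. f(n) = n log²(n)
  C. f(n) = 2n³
A > C > B

Comparing growth rates:
A = 4ⁿ is O(4ⁿ)
C = 2n³ is O(n³)
B = n log²(n) is O(n log² n)

Therefore, the order from fastest to slowest is: A > C > B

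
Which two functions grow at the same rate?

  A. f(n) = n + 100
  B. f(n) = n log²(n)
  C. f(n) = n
A and C

Examining each function:
  A. n + 100 is O(n)
  B. n log²(n) is O(n log² n)
  C. n is O(n)

Functions A and C both have the same complexity class.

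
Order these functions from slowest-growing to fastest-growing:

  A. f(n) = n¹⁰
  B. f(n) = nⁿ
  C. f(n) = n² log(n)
C < A < B

Comparing growth rates:
C = n² log(n) is O(n² log n)
A = n¹⁰ is O(n¹⁰)
B = nⁿ is O(nⁿ)

Therefore, the order from slowest to fastest is: C < A < B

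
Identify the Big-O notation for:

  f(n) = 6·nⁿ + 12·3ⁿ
O(nⁿ)

The dominant term in 6·nⁿ + 12·3ⁿ is 6·nⁿ, which is Θ(nⁿ).
Lower-order terms (12·3ⁿ) are asymptotically negligible.
Constants are absorbed, so the tightest bound is O(nⁿ).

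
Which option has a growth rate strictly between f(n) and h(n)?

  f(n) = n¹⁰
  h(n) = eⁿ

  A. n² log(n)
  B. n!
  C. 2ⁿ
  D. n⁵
C

We need g(n) with n¹⁰ = o(g(n)) and g(n) = o(eⁿ), i.e. O(n¹⁰) ≺ g ≺ O(eⁿ).
Check each option:
  A. n² log(n) — O(n² log n) does not grow strictly faster than f(n)
  B. n! — O(n!) does not grow strictly slower than h(n)
  C. 2ⁿ — O(2ⁿ) is strictly between O(n¹⁰) and O(eⁿ) ✓
  D. n⁵ — O(n⁵) does not grow strictly faster than f(n)

Only option C (2ⁿ) lies strictly between.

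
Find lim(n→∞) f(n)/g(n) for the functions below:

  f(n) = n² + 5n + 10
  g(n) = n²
1

Since n² + 5n + 10 and n² have the same growth rate (O(n²)),
the ratio converges to a constant: 1.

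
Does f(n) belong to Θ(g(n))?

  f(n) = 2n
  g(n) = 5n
True

f(n) = 2n and g(n) = 5n are both O(n).
Since they have the same asymptotic growth rate, f(n) = Θ(g(n)) is true.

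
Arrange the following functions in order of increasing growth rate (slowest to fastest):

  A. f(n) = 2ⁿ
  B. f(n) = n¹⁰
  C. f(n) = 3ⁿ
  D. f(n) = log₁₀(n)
D < B < A < C

Comparing growth rates:
D = log₁₀(n) is O(log n)
B = n¹⁰ is O(n¹⁰)
A = 2ⁿ is O(2ⁿ)
C = 3ⁿ is O(3ⁿ)

Therefore, the order from slowest to fastest is: D < B < A < C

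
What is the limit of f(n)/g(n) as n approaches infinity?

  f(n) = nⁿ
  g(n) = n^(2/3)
∞

Since nⁿ (O(nⁿ)) grows faster than n^(2/3) (O(n^(2/3))),
the ratio f(n)/g(n) → ∞ as n → ∞.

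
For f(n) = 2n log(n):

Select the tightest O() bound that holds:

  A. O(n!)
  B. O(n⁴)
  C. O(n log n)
C

f(n) = 2n log(n) is O(n log n).
All listed options are valid Big-O bounds (upper bounds),
but O(n log n) is the tightest (smallest valid bound).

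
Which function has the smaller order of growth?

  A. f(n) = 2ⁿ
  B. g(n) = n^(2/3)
B

f(n) = 2ⁿ is O(2ⁿ), while g(n) = n^(2/3) is O(n^(2/3)).
Since O(n^(2/3)) grows slower than O(2ⁿ), g(n) is dominated.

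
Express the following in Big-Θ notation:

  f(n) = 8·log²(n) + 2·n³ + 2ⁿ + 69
Θ(2ⁿ)

Order the terms by growth rate: 69 ≺ 8·log²(n) ≺ 2·n³ ≺ 2ⁿ.
The fastest-growing term 2ⁿ dominates as n → ∞; dropping its constant factor gives Θ(2ⁿ).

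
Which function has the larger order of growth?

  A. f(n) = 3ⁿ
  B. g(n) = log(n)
A

f(n) = 3ⁿ is O(3ⁿ), while g(n) = log(n) is O(log n).
Since O(3ⁿ) grows faster than O(log n), f(n) dominates.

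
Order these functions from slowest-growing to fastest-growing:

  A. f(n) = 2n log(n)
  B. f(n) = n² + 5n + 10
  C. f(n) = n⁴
A < B < C

Comparing growth rates:
A = 2n log(n) is O(n log n)
B = n² + 5n + 10 is O(n²)
C = n⁴ is O(n⁴)

Therefore, the order from slowest to fastest is: A < B < C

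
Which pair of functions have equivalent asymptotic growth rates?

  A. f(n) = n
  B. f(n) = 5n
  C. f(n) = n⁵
A and B

Examining each function:
  A. n is O(n)
  B. 5n is O(n)
  C. n⁵ is O(n⁵)

Functions A and B both have the same complexity class.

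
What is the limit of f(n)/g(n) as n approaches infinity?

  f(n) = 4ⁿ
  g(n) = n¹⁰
∞

Since 4ⁿ (O(4ⁿ)) grows faster than n¹⁰ (O(n¹⁰)),
the ratio f(n)/g(n) → ∞ as n → ∞.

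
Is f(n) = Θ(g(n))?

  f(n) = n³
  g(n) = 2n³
True

f(n) = n³ and g(n) = 2n³ are both O(n³).
Since they have the same asymptotic growth rate, f(n) = Θ(g(n)) is true.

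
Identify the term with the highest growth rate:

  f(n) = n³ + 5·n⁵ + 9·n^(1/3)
5·n⁵

Looking at each term:
  - n³ is O(n³)
  - 5·n⁵ is O(n⁵)
  - 9·n^(1/3) is O(n^(1/3))

The term 5·n⁵ (O(n⁵)) grows fastest and dominates all others.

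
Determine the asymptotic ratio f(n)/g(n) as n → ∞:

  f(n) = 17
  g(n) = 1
17

Since 17 and 1 have the same growth rate (O(1)),
the ratio converges to a constant: 17.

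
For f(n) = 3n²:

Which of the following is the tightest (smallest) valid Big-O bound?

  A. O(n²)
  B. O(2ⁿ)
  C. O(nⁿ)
A

f(n) = 3n² is O(n²).
All listed options are valid Big-O bounds (upper bounds),
but O(n²) is the tightest (smallest valid bound).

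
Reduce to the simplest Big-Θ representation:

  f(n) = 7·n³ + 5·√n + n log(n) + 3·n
Θ(n³)

Order the terms by growth rate: 5·√n ≺ 3·n ≺ n log(n) ≺ 7·n³.
The fastest-growing term 7·n³ dominates as n → ∞; dropping its constant factor gives Θ(n³).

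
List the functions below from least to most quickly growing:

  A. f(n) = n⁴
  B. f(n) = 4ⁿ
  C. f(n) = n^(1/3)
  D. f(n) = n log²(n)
C < D < A < B

Comparing growth rates:
C = n^(1/3) is O(n^(1/3))
D = n log²(n) is O(n log² n)
A = n⁴ is O(n⁴)
B = 4ⁿ is O(4ⁿ)

Therefore, the order from slowest to fastest is: C < D < A < B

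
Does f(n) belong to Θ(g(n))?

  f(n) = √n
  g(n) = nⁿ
False

f(n) = √n is O(√n), and g(n) = nⁿ is O(nⁿ).
Since they have different growth rates, f(n) = Θ(g(n)) is false.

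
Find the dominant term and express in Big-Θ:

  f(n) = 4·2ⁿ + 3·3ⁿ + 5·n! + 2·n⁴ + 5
Θ(n!)

Order the terms by growth rate: 5 ≺ 2·n⁴ ≺ 4·2ⁿ ≺ 3·3ⁿ ≺ 5·n!.
The fastest-growing term 5·n! dominates as n → ∞; dropping its constant factor gives Θ(n!).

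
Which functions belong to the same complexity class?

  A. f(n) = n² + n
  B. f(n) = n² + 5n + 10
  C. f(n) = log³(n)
A and B

Examining each function:
  A. n² + n is O(n²)
  B. n² + 5n + 10 is O(n²)
  C. log³(n) is O(log³ n)

Functions A and B both have the same complexity class.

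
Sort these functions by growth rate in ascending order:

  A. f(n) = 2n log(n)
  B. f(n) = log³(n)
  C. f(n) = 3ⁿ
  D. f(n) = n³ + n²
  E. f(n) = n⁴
B < A < D < E < C

Comparing growth rates:
B = log³(n) is O(log³ n)
A = 2n log(n) is O(n log n)
D = n³ + n² is O(n³)
E = n⁴ is O(n⁴)
C = 3ⁿ is O(3ⁿ)

Therefore, the order from slowest to fastest is: B < A < D < E < C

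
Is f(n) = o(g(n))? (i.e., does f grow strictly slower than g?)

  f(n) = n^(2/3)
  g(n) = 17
False

f(n) = n^(2/3) is O(n^(2/3)), and g(n) = 17 is O(1).
Since O(n^(2/3)) grows faster than or equal to O(1), f(n) = o(g(n)) is false.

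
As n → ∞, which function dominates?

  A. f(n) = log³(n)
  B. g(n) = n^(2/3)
B

f(n) = log³(n) is O(log³ n), while g(n) = n^(2/3) is O(n^(2/3)).
Since O(n^(2/3)) grows faster than O(log³ n), g(n) dominates.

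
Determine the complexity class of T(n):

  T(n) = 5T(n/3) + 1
Θ(n^log₃(5))

Master Theorem: a = 5, b = 3, f(n) = 1.
Compute the critical exponent d = log₃(5) = 1.465.
Compare f(n) = Θ(1) against n^d:
  k = 0 < d = 1.465, so f(n) = O(n^(d-ε)) — Case 1.
  The recursion cost dominates: T(n) = Θ(n^d) = Θ(n^log₃(5)).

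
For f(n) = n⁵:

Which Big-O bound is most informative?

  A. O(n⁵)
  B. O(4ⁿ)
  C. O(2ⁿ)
A

f(n) = n⁵ is O(n⁵).
All listed options are valid Big-O bounds (upper bounds),
but O(n⁵) is the tightest (smallest valid bound).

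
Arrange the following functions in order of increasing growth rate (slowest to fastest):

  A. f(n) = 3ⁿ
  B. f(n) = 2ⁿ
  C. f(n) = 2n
C < B < A

Comparing growth rates:
C = 2n is O(n)
B = 2ⁿ is O(2ⁿ)
A = 3ⁿ is O(3ⁿ)

Therefore, the order from slowest to fastest is: C < B < A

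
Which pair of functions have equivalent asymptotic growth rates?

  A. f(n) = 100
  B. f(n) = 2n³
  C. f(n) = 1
A and C

Examining each function:
  A. 100 is O(1)
  B. 2n³ is O(n³)
  C. 1 is O(1)

Functions A and C both have the same complexity class.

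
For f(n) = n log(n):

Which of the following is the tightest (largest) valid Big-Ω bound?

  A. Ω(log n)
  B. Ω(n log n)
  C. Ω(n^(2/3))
B

f(n) = n log(n) is Ω(n log n).
All listed options are valid Big-Ω bounds (lower bounds),
but Ω(n log n) is the tightest (largest valid bound).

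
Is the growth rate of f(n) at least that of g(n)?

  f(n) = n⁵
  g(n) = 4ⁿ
False

f(n) = n⁵ is O(n⁵), and g(n) = 4ⁿ is O(4ⁿ).
Since O(n⁵) grows slower than O(4ⁿ), f(n) = Ω(g(n)) is false.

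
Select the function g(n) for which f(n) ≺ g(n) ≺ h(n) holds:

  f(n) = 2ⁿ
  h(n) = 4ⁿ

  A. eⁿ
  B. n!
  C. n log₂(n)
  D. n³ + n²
A

We need g(n) with 2ⁿ = o(g(n)) and g(n) = o(4ⁿ), i.e. O(2ⁿ) ≺ g ≺ O(4ⁿ).
Check each option:
  A. eⁿ — O(eⁿ) is strictly between O(2ⁿ) and O(4ⁿ) ✓
  B. n! — O(n!) does not grow strictly slower than h(n)
  C. n log₂(n) — O(n log n) does not grow strictly faster than f(n)
  D. n³ + n² — O(n³) does not grow strictly faster than f(n)

Only option A (eⁿ) lies strictly between.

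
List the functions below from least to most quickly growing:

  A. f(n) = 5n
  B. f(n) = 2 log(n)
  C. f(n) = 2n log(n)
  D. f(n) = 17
D < B < A < C

Comparing growth rates:
D = 17 is O(1)
B = 2 log(n) is O(log n)
A = 5n is O(n)
C = 2n log(n) is O(n log n)

Therefore, the order from slowest to fastest is: D < B < A < C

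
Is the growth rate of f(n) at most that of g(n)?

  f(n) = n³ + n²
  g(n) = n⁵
True

f(n) = n³ + n² is O(n³), and g(n) = n⁵ is O(n⁵).
Since O(n³) ⊆ O(n⁵) (f grows no faster than g), f(n) = O(g(n)) is true.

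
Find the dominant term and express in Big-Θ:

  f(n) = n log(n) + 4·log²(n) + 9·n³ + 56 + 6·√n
Θ(n³)

Order the terms by growth rate: 56 ≺ 4·log²(n) ≺ 6·√n ≺ n log(n) ≺ 9·n³.
The fastest-growing term 9·n³ dominates as n → ∞; dropping its constant factor gives Θ(n³).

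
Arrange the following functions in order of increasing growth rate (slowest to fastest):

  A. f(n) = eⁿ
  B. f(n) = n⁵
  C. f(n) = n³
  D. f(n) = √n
D < C < B < A

Comparing growth rates:
D = √n is O(√n)
C = n³ is O(n³)
B = n⁵ is O(n⁵)
A = eⁿ is O(eⁿ)

Therefore, the order from slowest to fastest is: D < C < B < A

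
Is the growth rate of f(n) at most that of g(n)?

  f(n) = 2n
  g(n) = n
True

f(n) = 2n and g(n) = n are both O(n).
Big-O permits equal growth rates (f ≤ c·g for some c), so f(n) = O(g(n)) is true.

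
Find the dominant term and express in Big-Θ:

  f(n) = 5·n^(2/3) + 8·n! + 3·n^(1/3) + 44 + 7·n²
Θ(n!)

Order the terms by growth rate: 44 ≺ 3·n^(1/3) ≺ 5·n^(2/3) ≺ 7·n² ≺ 8·n!.
The fastest-growing term 8·n! dominates as n → ∞; dropping its constant factor gives Θ(n!).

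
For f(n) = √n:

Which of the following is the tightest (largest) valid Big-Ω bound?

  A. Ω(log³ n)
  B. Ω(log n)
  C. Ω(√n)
C

f(n) = √n is Ω(√n).
All listed options are valid Big-Ω bounds (lower bounds),
but Ω(√n) is the tightest (largest valid bound).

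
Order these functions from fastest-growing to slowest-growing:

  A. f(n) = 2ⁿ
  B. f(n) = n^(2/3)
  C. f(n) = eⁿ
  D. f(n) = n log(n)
C > A > D > B

Comparing growth rates:
C = eⁿ is O(eⁿ)
A = 2ⁿ is O(2ⁿ)
D = n log(n) is O(n log n)
B = n^(2/3) is O(n^(2/3))

Therefore, the order from fastest to slowest is: C > A > D > B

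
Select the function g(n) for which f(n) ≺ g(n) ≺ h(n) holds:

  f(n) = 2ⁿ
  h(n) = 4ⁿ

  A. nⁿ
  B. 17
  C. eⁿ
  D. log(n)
C

We need g(n) with 2ⁿ = o(g(n)) and g(n) = o(4ⁿ), i.e. O(2ⁿ) ≺ g ≺ O(4ⁿ).
Check each option:
  A. nⁿ — O(nⁿ) does not grow strictly slower than h(n)
  B. 17 — O(1) does not grow strictly faster than f(n)
  C. eⁿ — O(eⁿ) is strictly between O(2ⁿ) and O(4ⁿ) ✓
  D. log(n) — O(log n) does not grow strictly faster than f(n)

Only option C (eⁿ) lies strictly between.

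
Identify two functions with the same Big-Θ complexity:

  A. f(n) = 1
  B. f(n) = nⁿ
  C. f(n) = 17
A and C

Examining each function:
  A. 1 is O(1)
  B. nⁿ is O(nⁿ)
  C. 17 is O(1)

Functions A and C both have the same complexity class.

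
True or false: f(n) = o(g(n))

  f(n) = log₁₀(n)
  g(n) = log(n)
False

f(n) = log₁₀(n) is O(log n), and g(n) = log(n) is O(log n).
Since they have the same growth rate, f(n) = o(g(n)) is false.
(f = o(g) requires f to grow strictly slower, not equal.)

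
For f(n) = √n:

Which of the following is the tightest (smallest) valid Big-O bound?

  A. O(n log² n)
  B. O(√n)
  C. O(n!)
B

f(n) = √n is O(√n).
All listed options are valid Big-O bounds (upper bounds),
but O(√n) is the tightest (smallest valid bound).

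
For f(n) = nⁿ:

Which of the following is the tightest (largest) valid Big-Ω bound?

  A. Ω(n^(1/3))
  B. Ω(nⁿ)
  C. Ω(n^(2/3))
B

f(n) = nⁿ is Ω(nⁿ).
All listed options are valid Big-Ω bounds (lower bounds),
but Ω(nⁿ) is the tightest (largest valid bound).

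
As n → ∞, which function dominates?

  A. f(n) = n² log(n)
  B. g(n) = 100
A

f(n) = n² log(n) is O(n² log n), while g(n) = 100 is O(1).
Since O(n² log n) grows faster than O(1), f(n) dominates.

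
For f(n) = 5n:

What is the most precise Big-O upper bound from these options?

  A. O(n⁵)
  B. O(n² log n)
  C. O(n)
C

f(n) = 5n is O(n).
All listed options are valid Big-O bounds (upper bounds),
but O(n) is the tightest (smallest valid bound).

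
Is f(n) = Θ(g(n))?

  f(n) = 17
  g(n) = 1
True

f(n) = 17 and g(n) = 1 are both O(1).
Since they have the same asymptotic growth rate, f(n) = Θ(g(n)) is true.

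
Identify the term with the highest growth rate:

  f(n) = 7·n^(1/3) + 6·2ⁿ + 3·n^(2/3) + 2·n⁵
6·2ⁿ

Looking at each term:
  - 7·n^(1/3) is O(n^(1/3))
  - 6·2ⁿ is O(2ⁿ)
  - 3·n^(2/3) is O(n^(2/3))
  - 2·n⁵ is O(n⁵)

The term 6·2ⁿ (O(2ⁿ)) grows fastest and dominates all others.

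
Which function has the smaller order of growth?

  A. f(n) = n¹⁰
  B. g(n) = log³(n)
B

f(n) = n¹⁰ is O(n¹⁰), while g(n) = log³(n) is O(log³ n).
Since O(log³ n) grows slower than O(n¹⁰), g(n) is dominated.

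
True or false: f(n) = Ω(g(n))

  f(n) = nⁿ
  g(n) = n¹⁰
True

f(n) = nⁿ is O(nⁿ), and g(n) = n¹⁰ is O(n¹⁰).
Since O(nⁿ) grows at least as fast as O(n¹⁰), f(n) = Ω(g(n)) is true.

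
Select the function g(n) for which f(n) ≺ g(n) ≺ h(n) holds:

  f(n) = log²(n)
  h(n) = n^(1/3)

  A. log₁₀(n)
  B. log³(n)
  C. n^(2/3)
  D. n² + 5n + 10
B

We need g(n) with log²(n) = o(g(n)) and g(n) = o(n^(1/3)), i.e. O(log² n) ≺ g ≺ O(n^(1/3)).
Check each option:
  A. log₁₀(n) — O(log n) does not grow strictly faster than f(n)
  B. log³(n) — O(log³ n) is strictly between O(log² n) and O(n^(1/3)) ✓
  C. n^(2/3) — O(n^(2/3)) does not grow strictly slower than h(n)
  D. n² + 5n + 10 — O(n²) does not grow strictly slower than h(n)

Only option B (log³(n)) lies strictly between.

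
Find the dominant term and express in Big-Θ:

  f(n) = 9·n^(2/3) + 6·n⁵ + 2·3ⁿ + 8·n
Θ(3ⁿ)

Order the terms by growth rate: 9·n^(2/3) ≺ 8·n ≺ 6·n⁵ ≺ 2·3ⁿ.
The fastest-growing term 2·3ⁿ dominates as n → ∞; dropping its constant factor gives Θ(3ⁿ).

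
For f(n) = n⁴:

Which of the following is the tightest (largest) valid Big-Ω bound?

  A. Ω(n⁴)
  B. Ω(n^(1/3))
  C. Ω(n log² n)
A

f(n) = n⁴ is Ω(n⁴).
All listed options are valid Big-Ω bounds (lower bounds),
but Ω(n⁴) is the tightest (largest valid bound).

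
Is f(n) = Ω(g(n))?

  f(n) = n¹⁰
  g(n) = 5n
True

f(n) = n¹⁰ is O(n¹⁰), and g(n) = 5n is O(n).
Since O(n¹⁰) grows at least as fast as O(n), f(n) = Ω(g(n)) is true.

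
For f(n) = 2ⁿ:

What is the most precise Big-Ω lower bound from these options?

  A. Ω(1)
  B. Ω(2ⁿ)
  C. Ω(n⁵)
B

f(n) = 2ⁿ is Ω(2ⁿ).
All listed options are valid Big-Ω bounds (lower bounds),
but Ω(2ⁿ) is the tightest (largest valid bound).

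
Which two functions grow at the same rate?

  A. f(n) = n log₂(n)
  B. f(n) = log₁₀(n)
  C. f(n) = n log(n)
A and C

Examining each function:
  A. n log₂(n) is O(n log n)
  B. log₁₀(n) is O(log n)
  C. n log(n) is O(n log n)

Functions A and C both have the same complexity class.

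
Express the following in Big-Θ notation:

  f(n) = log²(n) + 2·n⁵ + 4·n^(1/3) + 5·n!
Θ(n!)

Order the terms by growth rate: log²(n) ≺ 4·n^(1/3) ≺ 2·n⁵ ≺ 5·n!.
The fastest-growing term 5·n! dominates as n → ∞; dropping its constant factor gives Θ(n!).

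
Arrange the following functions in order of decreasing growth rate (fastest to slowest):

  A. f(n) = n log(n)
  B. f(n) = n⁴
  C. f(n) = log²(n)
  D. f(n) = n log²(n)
B > D > A > C

Comparing growth rates:
B = n⁴ is O(n⁴)
D = n log²(n) is O(n log² n)
A = n log(n) is O(n log n)
C = log²(n) is O(log² n)

Therefore, the order from fastest to slowest is: B > D > A > C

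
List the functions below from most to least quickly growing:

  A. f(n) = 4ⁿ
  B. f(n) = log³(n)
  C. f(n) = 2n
A > C > B

Comparing growth rates:
A = 4ⁿ is O(4ⁿ)
C = 2n is O(n)
B = log³(n) is O(log³ n)

Therefore, the order from fastest to slowest is: A > C > B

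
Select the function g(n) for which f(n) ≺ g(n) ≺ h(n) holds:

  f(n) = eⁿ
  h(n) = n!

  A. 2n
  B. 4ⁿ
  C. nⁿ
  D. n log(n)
B

We need g(n) with eⁿ = o(g(n)) and g(n) = o(n!), i.e. O(eⁿ) ≺ g ≺ O(n!).
Check each option:
  A. 2n — O(n) does not grow strictly faster than f(n)
  B. 4ⁿ — O(4ⁿ) is strictly between O(eⁿ) and O(n!) ✓
  C. nⁿ — O(nⁿ) does not grow strictly slower than h(n)
  D. n log(n) — O(n log n) does not grow strictly faster than f(n)

Only option B (4ⁿ) lies strictly between.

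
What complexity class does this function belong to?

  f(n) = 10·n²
O(n²)

The dominant term in 10·n² is 10·n², which is Θ(n²).
Constants are absorbed, so the tightest bound is O(n²).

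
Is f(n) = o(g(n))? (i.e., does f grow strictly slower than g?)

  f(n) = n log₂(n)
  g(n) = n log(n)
False

f(n) = n log₂(n) is O(n log n), and g(n) = n log(n) is O(n log n).
Since they have the same growth rate, f(n) = o(g(n)) is false.
(f = o(g) requires f to grow strictly slower, not equal.)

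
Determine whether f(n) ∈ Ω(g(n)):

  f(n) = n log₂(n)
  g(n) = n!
False

f(n) = n log₂(n) is O(n log n), and g(n) = n! is O(n!).
Since O(n log n) grows slower than O(n!), f(n) = Ω(g(n)) is false.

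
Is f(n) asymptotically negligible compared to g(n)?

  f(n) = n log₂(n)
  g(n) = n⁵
True

f(n) = n log₂(n) is O(n log n), and g(n) = n⁵ is O(n⁵).
Since O(n log n) grows strictly slower than O(n⁵), f(n) = o(g(n)) is true.
This means lim(n→∞) f(n)/g(n) = 0.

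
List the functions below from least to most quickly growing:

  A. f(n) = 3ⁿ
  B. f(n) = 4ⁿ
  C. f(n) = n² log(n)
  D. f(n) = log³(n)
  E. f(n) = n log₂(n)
D < E < C < A < B

Comparing growth rates:
D = log³(n) is O(log³ n)
E = n log₂(n) is O(n log n)
C = n² log(n) is O(n² log n)
A = 3ⁿ is O(3ⁿ)
B = 4ⁿ is O(4ⁿ)

Therefore, the order from slowest to fastest is: D < E < C < A < B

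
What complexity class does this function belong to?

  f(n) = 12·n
O(n)

The dominant term in 12·n is 12·n, which is Θ(n).
Constants are absorbed, so the tightest bound is O(n).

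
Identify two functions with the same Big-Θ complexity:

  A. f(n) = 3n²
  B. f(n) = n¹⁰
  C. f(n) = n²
A and C

Examining each function:
  A. 3n² is O(n²)
  B. n¹⁰ is O(n¹⁰)
  C. n² is O(n²)

Functions A and C both have the same complexity class.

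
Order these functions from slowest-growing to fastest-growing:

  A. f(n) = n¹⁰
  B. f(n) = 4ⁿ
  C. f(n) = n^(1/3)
C < A < B

Comparing growth rates:
C = n^(1/3) is O(n^(1/3))
A = n¹⁰ is O(n¹⁰)
B = 4ⁿ is O(4ⁿ)

Therefore, the order from slowest to fastest is: C < A < B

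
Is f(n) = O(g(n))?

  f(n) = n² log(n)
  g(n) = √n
False

f(n) = n² log(n) is O(n² log n), and g(n) = √n is O(√n).
Since O(n² log n) grows faster than O(√n), f(n) = O(g(n)) is false.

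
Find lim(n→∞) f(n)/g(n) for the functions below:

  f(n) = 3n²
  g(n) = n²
3

Since 3n² and n² have the same growth rate (O(n²)),
the ratio converges to a constant: 3.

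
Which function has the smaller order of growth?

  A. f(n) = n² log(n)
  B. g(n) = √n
B

f(n) = n² log(n) is O(n² log n), while g(n) = √n is O(√n).
Since O(√n) grows slower than O(n² log n), g(n) is dominated.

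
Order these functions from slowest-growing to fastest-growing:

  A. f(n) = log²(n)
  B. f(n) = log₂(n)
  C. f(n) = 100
C < B < A

Comparing growth rates:
C = 100 is O(1)
B = log₂(n) is O(log n)
A = log²(n) is O(log² n)

Therefore, the order from slowest to fastest is: C < B < A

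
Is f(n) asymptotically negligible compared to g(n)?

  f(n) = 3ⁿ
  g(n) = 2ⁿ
False

f(n) = 3ⁿ is O(3ⁿ), and g(n) = 2ⁿ is O(2ⁿ).
Since O(3ⁿ) grows faster than or equal to O(2ⁿ), f(n) = o(g(n)) is false.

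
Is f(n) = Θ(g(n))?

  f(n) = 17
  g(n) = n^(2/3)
False

f(n) = 17 is O(1), and g(n) = n^(2/3) is O(n^(2/3)).
Since they have different growth rates, f(n) = Θ(g(n)) is false.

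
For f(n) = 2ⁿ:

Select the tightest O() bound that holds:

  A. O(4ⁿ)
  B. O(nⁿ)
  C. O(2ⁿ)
C

f(n) = 2ⁿ is O(2ⁿ).
All listed options are valid Big-O bounds (upper bounds),
but O(2ⁿ) is the tightest (smallest valid bound).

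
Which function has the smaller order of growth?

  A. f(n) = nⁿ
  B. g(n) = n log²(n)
B

f(n) = nⁿ is O(nⁿ), while g(n) = n log²(n) is O(n log² n).
Since O(n log² n) grows slower than O(nⁿ), g(n) is dominated.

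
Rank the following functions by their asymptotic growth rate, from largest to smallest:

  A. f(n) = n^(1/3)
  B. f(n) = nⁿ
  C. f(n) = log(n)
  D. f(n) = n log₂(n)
B > D > A > C

Comparing growth rates:
B = nⁿ is O(nⁿ)
D = n log₂(n) is O(n log n)
A = n^(1/3) is O(n^(1/3))
C = log(n) is O(log n)

Therefore, the order from fastest to slowest is: B > D > A > C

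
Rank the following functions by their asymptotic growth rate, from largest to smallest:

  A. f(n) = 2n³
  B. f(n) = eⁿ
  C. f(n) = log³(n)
B > A > C

Comparing growth rates:
B = eⁿ is O(eⁿ)
A = 2n³ is O(n³)
C = log³(n) is O(log³ n)

Therefore, the order from fastest to slowest is: B > A > C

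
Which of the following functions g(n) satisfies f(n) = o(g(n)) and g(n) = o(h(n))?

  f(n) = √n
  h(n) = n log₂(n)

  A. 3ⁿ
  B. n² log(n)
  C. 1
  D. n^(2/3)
D

We need g(n) with √n = o(g(n)) and g(n) = o(n log₂(n)), i.e. O(√n) ≺ g ≺ O(n log n).
Check each option:
  A. 3ⁿ — O(3ⁿ) does not grow strictly slower than h(n)
  B. n² log(n) — O(n² log n) does not grow strictly slower than h(n)
  C. 1 — O(1) does not grow strictly faster than f(n)
  D. n^(2/3) — O(n^(2/3)) is strictly between O(√n) and O(n log n) ✓

Only option D (n^(2/3)) lies strictly between.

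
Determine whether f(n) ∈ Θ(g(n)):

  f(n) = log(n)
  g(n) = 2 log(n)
True

f(n) = log(n) and g(n) = 2 log(n) are both O(log n).
Since they have the same asymptotic growth rate, f(n) = Θ(g(n)) is true.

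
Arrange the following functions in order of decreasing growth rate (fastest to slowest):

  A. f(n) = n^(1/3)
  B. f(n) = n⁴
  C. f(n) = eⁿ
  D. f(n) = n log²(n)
C > B > D > A

Comparing growth rates:
C = eⁿ is O(eⁿ)
B = n⁴ is O(n⁴)
D = n log²(n) is O(n log² n)
A = n^(1/3) is O(n^(1/3))

Therefore, the order from fastest to slowest is: C > B > D > A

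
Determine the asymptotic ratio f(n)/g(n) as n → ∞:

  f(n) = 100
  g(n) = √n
0

Since 100 (O(1)) grows slower than √n (O(√n)),
the ratio f(n)/g(n) → 0 as n → ∞.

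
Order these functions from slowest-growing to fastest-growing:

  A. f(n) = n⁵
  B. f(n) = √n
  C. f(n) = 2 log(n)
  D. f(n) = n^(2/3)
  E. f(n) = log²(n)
C < E < B < D < A

Comparing growth rates:
C = 2 log(n) is O(log n)
E = log²(n) is O(log² n)
B = √n is O(√n)
D = n^(2/3) is O(n^(2/3))
A = n⁵ is O(n⁵)

Therefore, the order from slowest to fastest is: C < E < B < D < A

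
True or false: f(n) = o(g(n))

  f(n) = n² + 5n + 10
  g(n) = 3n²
False

f(n) = n² + 5n + 10 is O(n²), and g(n) = 3n² is O(n²).
Since they have the same growth rate, f(n) = o(g(n)) is false.
(f = o(g) requires f to grow strictly slower, not equal.)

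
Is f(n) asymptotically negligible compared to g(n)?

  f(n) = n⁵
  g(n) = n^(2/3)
False

f(n) = n⁵ is O(n⁵), and g(n) = n^(2/3) is O(n^(2/3)).
Since O(n⁵) grows faster than or equal to O(n^(2/3)), f(n) = o(g(n)) is false.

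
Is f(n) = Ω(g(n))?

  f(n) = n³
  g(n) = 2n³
True

f(n) = n³ and g(n) = 2n³ are both O(n³).
Big-Ω permits equal growth rates (f ≥ c·g for some c > 0), so f(n) = Ω(g(n)) is true.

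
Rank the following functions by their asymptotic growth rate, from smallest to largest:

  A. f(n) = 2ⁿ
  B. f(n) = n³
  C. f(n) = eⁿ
B < A < C

Comparing growth rates:
B = n³ is O(n³)
A = 2ⁿ is O(2ⁿ)
C = eⁿ is O(eⁿ)

Therefore, the order from slowest to fastest is: B < A < C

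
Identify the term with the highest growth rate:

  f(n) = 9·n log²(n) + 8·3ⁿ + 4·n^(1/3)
8·3ⁿ

Looking at each term:
  - 9·n log²(n) is O(n log² n)
  - 8·3ⁿ is O(3ⁿ)
  - 4·n^(1/3) is O(n^(1/3))

The term 8·3ⁿ (O(3ⁿ)) grows fastest and dominates all others.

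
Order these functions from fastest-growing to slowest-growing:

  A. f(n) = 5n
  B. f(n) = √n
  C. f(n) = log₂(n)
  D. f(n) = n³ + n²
D > A > B > C

Comparing growth rates:
D = n³ + n² is O(n³)
A = 5n is O(n)
B = √n is O(√n)
C = log₂(n) is O(log n)

Therefore, the order from fastest to slowest is: D > A > B > C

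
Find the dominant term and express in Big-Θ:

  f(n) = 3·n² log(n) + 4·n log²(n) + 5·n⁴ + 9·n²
Θ(n⁴)

Order the terms by growth rate: 4·n log²(n) ≺ 9·n² ≺ 3·n² log(n) ≺ 5·n⁴.
The fastest-growing term 5·n⁴ dominates as n → ∞; dropping its constant factor gives Θ(n⁴).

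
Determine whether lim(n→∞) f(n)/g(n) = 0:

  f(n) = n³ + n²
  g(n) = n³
False

f(n) = n³ + n² is O(n³), and g(n) = n³ is O(n³).
Since they have the same growth rate, f(n) = o(g(n)) is false.
(f = o(g) requires f to grow strictly slower, not equal.)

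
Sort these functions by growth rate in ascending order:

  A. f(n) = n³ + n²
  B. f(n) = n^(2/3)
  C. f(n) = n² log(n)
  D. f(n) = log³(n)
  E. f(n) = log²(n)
E < D < B < C < A

Comparing growth rates:
E = log²(n) is O(log² n)
D = log³(n) is O(log³ n)
B = n^(2/3) is O(n^(2/3))
C = n² log(n) is O(n² log n)
A = n³ + n² is O(n³)

Therefore, the order from slowest to fastest is: E < D < B < C < A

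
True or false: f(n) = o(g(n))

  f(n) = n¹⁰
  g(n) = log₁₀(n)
False

f(n) = n¹⁰ is O(n¹⁰), and g(n) = log₁₀(n) is O(log n).
Since O(n¹⁰) grows faster than or equal to O(log n), f(n) = o(g(n)) is false.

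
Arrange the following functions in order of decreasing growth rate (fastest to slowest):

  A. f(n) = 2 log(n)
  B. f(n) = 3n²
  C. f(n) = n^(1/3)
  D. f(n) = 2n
B > D > C > A

Comparing growth rates:
B = 3n² is O(n²)
D = 2n is O(n)
C = n^(1/3) is O(n^(1/3))
A = 2 log(n) is O(log n)

Therefore, the order from fastest to slowest is: B > D > C > A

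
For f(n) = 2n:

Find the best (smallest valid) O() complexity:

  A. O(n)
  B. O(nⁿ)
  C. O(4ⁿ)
A

f(n) = 2n is O(n).
All listed options are valid Big-O bounds (upper bounds),
but O(n) is the tightest (smallest valid bound).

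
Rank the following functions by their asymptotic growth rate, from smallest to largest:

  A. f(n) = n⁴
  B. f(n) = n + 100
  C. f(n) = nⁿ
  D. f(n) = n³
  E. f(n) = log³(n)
E < B < D < A < C

Comparing growth rates:
E = log³(n) is O(log³ n)
B = n + 100 is O(n)
D = n³ is O(n³)
A = n⁴ is O(n⁴)
C = nⁿ is O(nⁿ)

Therefore, the order from slowest to fastest is: E < B < D < A < C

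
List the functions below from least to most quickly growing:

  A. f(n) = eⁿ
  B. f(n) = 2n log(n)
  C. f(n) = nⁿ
B < A < C

Comparing growth rates:
B = 2n log(n) is O(n log n)
A = eⁿ is O(eⁿ)
C = nⁿ is O(nⁿ)

Therefore, the order from slowest to fastest is: B < A < C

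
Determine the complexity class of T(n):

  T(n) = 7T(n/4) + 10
Θ(n^log₄(7))

Master Theorem: a = 7, b = 4, f(n) = 10.
Compute the critical exponent d = log₄(7) = 1.404.
Compare f(n) = Θ(1) against n^d:
  k = 0 < d = 1.404, so f(n) = O(n^(d-ε)) — Case 1.
  The recursion cost dominates: T(n) = Θ(n^d) = Θ(n^log₄(7)).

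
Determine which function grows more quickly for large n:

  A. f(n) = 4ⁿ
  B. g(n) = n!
B

f(n) = 4ⁿ is O(4ⁿ), while g(n) = n! is O(n!).
Since O(n!) grows faster than O(4ⁿ), g(n) dominates.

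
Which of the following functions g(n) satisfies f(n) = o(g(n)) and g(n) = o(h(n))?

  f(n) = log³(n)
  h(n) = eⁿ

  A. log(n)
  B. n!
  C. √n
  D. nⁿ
C

We need g(n) with log³(n) = o(g(n)) and g(n) = o(eⁿ), i.e. O(log³ n) ≺ g ≺ O(eⁿ).
Check each option:
  A. log(n) — O(log n) does not grow strictly faster than f(n)
  B. n! — O(n!) does not grow strictly slower than h(n)
  C. √n — O(√n) is strictly between O(log³ n) and O(eⁿ) ✓
  D. nⁿ — O(nⁿ) does not grow strictly slower than h(n)

Only option C (√n) lies strictly between.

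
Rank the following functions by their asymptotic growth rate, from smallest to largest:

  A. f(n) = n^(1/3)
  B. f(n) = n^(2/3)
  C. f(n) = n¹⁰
A < B < C

Comparing growth rates:
A = n^(1/3) is O(n^(1/3))
B = n^(2/3) is O(n^(2/3))
C = n¹⁰ is O(n¹⁰)

Therefore, the order from slowest to fastest is: A < B < C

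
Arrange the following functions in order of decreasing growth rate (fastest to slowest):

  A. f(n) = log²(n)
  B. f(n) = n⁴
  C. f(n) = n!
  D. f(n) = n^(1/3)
C > B > D > A

Comparing growth rates:
C = n! is O(n!)
B = n⁴ is O(n⁴)
D = n^(1/3) is O(n^(1/3))
A = log²(n) is O(log² n)

Therefore, the order from fastest to slowest is: C > B > D > A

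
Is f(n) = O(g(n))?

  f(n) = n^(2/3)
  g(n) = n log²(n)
True

f(n) = n^(2/3) is O(n^(2/3)), and g(n) = n log²(n) is O(n log² n).
Since O(n^(2/3)) ⊆ O(n log² n) (f grows no faster than g), f(n) = O(g(n)) is true.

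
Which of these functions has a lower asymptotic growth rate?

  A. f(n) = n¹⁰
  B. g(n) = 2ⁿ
A

f(n) = n¹⁰ is O(n¹⁰), while g(n) = 2ⁿ is O(2ⁿ).
Since O(n¹⁰) grows slower than O(2ⁿ), f(n) is dominated.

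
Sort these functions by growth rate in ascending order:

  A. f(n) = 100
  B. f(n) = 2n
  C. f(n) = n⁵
A < B < C

Comparing growth rates:
A = 100 is O(1)
B = 2n is O(n)
C = n⁵ is O(n⁵)

Therefore, the order from slowest to fastest is: A < B < C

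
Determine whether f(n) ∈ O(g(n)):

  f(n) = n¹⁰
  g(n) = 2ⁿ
True

f(n) = n¹⁰ is O(n¹⁰), and g(n) = 2ⁿ is O(2ⁿ).
Since O(n¹⁰) ⊆ O(2ⁿ) (f grows no faster than g), f(n) = O(g(n)) is true.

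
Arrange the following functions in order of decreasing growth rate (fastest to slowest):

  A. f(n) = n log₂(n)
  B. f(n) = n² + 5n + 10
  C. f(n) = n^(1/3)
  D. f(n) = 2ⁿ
D > B > A > C

Comparing growth rates:
D = 2ⁿ is O(2ⁿ)
B = n² + 5n + 10 is O(n²)
A = n log₂(n) is O(n log n)
C = n^(1/3) is O(n^(1/3))

Therefore, the order from fastest to slowest is: D > B > A > C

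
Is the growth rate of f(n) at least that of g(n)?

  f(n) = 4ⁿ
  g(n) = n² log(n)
True

f(n) = 4ⁿ is O(4ⁿ), and g(n) = n² log(n) is O(n² log n).
Since O(4ⁿ) grows at least as fast as O(n² log n), f(n) = Ω(g(n)) is true.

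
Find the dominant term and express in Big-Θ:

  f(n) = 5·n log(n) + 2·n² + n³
Θ(n³)

Order the terms by growth rate: 5·n log(n) ≺ 2·n² ≺ n³.
The fastest-growing term n³ dominates as n → ∞; dropping its constant factor gives Θ(n³).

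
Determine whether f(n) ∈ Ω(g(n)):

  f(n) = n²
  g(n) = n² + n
True

f(n) = n² and g(n) = n² + n are both O(n²).
Big-Ω permits equal growth rates (f ≥ c·g for some c > 0), so f(n) = Ω(g(n)) is true.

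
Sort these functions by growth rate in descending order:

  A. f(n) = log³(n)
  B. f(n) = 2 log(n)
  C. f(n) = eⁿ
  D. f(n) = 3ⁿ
D > C > A > B

Comparing growth rates:
D = 3ⁿ is O(3ⁿ)
C = eⁿ is O(eⁿ)
A = log³(n) is O(log³ n)
B = 2 log(n) is O(log n)

Therefore, the order from fastest to slowest is: D > C > A > B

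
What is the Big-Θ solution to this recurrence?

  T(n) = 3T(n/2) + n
Θ(n^log₂(3))

Master Theorem: a = 3, b = 2, f(n) = n.
Compute the critical exponent d = log₂(3) = 1.585.
Compare f(n) = Θ(n) against n^d:
  k = 1 < d = 1.585, so f(n) = O(n^(d-ε)) — Case 1.
  The recursion cost dominates: T(n) = Θ(n^d) = Θ(n^log₂(3)).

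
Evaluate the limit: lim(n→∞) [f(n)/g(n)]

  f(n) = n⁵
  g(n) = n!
0

Since n⁵ (O(n⁵)) grows slower than n! (O(n!)),
the ratio f(n)/g(n) → 0 as n → ∞.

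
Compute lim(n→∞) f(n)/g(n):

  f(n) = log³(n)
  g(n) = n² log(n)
0

Since log³(n) (O(log³ n)) grows slower than n² log(n) (O(n² log n)),
the ratio f(n)/g(n) → 0 as n → ∞.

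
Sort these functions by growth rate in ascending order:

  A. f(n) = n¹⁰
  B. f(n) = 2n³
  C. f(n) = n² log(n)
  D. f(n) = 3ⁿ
C < B < A < D

Comparing growth rates:
C = n² log(n) is O(n² log n)
B = 2n³ is O(n³)
A = n¹⁰ is O(n¹⁰)
D = 3ⁿ is O(3ⁿ)

Therefore, the order from slowest to fastest is: C < B < A < D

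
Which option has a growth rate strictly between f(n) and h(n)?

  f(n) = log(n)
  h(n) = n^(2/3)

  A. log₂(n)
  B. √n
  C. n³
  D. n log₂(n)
B

We need g(n) with log(n) = o(g(n)) and g(n) = o(n^(2/3)), i.e. O(log n) ≺ g ≺ O(n^(2/3)).
Check each option:
  A. log₂(n) — O(log n) does not grow strictly faster than f(n)
  B. √n — O(√n) is strictly between O(log n) and O(n^(2/3)) ✓
  C. n³ — O(n³) does not grow strictly slower than h(n)
  D. n log₂(n) — O(n log n) does not grow strictly slower than h(n)

Only option B (√n) lies strictly between.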